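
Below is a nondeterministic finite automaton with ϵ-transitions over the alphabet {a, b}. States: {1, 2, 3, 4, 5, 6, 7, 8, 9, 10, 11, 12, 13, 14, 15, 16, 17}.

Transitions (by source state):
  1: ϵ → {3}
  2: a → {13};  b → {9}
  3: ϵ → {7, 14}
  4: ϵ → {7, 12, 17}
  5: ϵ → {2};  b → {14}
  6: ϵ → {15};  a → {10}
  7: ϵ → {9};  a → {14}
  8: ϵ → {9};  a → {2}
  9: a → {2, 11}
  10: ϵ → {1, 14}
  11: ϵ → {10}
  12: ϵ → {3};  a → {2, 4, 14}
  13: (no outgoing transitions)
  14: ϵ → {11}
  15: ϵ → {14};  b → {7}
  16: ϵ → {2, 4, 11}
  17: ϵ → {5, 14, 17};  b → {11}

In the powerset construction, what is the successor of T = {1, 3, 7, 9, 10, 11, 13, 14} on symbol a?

{1, 2, 3, 7, 9, 10, 11, 14}

7 on a → {14}.
9 on a → {2, 11}.
No a-transition from 1, 3, 10, 11, 13, 14.
Union after reading a: {2, 11, 14}.
Now take the ϵ-closure:
From 11 via ϵ: add 10.
From 10 via ϵ: add 1.
From 1 via ϵ: add 3.
From 3 via ϵ: add 7.
From 7 via ϵ: add 9.
No new states can be added; the closed set is {1, 2, 3, 7, 9, 10, 11, 14}.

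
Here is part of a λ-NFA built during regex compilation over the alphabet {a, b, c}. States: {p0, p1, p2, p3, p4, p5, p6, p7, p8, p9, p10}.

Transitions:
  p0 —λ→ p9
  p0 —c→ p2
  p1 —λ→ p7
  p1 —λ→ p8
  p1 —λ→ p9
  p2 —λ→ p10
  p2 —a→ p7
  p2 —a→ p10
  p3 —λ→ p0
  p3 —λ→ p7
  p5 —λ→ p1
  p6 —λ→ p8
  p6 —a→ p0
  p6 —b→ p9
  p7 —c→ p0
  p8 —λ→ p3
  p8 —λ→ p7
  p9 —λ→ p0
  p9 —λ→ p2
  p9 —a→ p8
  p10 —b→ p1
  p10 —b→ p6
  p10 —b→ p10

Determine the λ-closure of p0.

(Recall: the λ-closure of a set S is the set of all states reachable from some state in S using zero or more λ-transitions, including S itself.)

{p0, p2, p9, p10}

Start with {p0}.
From p0 via λ: add p9.
From p9 via λ: add p2.
From p2 via λ: add p10.
No new states can be added; the closed set is {p0, p2, p9, p10}.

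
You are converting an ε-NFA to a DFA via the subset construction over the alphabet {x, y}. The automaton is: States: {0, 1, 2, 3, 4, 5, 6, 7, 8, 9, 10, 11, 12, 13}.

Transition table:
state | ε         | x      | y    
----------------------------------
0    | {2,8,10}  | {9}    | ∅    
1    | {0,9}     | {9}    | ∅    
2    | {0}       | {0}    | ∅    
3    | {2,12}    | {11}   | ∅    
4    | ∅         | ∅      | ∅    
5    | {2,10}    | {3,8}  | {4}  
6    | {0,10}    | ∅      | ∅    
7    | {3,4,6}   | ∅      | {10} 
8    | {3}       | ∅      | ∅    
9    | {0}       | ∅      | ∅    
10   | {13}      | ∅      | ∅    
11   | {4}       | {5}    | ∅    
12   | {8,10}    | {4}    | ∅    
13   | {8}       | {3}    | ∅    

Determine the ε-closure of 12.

{0, 2, 3, 8, 10, 12, 13}

Start with {12}.
From 12 via ε: add 8, 10.
From 8 via ε: add 3.
From 10 via ε: add 13.
From 3 via ε: add 2.
From 2 via ε: add 0.
No new states can be added; the closed set is {0, 2, 3, 8, 10, 12, 13}.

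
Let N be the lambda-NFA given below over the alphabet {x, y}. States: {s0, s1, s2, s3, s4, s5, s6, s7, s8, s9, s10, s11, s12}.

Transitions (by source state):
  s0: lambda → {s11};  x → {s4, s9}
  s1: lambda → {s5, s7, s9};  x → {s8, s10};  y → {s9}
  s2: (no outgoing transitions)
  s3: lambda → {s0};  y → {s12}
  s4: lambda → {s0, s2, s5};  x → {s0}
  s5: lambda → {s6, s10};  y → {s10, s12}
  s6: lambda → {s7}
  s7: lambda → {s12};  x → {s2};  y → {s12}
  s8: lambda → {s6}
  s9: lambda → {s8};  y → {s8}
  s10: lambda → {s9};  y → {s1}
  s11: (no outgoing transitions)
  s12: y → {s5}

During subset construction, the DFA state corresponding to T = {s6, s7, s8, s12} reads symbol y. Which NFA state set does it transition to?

s7 on y → {s12}.
s12 on y → {s5}.
No y-transition from s6, s8.
Union after reading y: {s5, s12}.
Now take the lambda-closure:
From s5 via lambda: add s6, s10.
From s6 via lambda: add s7.
From s10 via lambda: add s9.
From s9 via lambda: add s8.
No new states can be added; the closed set is {s5, s6, s7, s8, s9, s10, s12}.

{s5, s6, s7, s8, s9, s10, s12}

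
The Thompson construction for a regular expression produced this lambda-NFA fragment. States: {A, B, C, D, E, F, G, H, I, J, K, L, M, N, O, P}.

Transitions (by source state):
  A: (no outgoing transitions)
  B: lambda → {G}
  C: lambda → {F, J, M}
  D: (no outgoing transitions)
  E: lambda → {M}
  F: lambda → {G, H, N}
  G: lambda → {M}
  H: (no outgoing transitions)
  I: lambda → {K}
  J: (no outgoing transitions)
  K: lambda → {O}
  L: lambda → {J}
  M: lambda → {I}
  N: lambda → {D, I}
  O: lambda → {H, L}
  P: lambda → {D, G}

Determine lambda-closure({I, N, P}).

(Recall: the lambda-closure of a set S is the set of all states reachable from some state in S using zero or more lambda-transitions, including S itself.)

Start with {I, N, P}.
From I via lambda: add K.
From N via lambda: add D.
From P via lambda: add G.
From G via lambda: add M.
From K via lambda: add O.
From O via lambda: add H, L.
From L via lambda: add J.
No new states can be added; the closed set is {D, G, H, I, J, K, L, M, N, O, P}.

{D, G, H, I, J, K, L, M, N, O, P}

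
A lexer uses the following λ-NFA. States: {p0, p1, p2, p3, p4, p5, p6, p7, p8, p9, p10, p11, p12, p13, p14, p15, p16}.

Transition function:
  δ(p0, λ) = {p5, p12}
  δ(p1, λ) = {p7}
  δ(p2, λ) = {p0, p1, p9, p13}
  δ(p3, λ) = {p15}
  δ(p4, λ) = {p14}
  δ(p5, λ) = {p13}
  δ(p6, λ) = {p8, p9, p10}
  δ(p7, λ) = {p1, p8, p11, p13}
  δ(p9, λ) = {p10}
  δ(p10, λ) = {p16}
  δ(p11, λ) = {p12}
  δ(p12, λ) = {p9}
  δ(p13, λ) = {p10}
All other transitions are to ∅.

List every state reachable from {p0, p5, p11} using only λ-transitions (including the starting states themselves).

{p0, p5, p9, p10, p11, p12, p13, p16}

Start with {p0, p5, p11}.
From p0 via λ: add p12.
From p5 via λ: add p13.
From p12 via λ: add p9.
From p13 via λ: add p10.
From p10 via λ: add p16.
No new states can be added; the closed set is {p0, p5, p9, p10, p11, p12, p13, p16}.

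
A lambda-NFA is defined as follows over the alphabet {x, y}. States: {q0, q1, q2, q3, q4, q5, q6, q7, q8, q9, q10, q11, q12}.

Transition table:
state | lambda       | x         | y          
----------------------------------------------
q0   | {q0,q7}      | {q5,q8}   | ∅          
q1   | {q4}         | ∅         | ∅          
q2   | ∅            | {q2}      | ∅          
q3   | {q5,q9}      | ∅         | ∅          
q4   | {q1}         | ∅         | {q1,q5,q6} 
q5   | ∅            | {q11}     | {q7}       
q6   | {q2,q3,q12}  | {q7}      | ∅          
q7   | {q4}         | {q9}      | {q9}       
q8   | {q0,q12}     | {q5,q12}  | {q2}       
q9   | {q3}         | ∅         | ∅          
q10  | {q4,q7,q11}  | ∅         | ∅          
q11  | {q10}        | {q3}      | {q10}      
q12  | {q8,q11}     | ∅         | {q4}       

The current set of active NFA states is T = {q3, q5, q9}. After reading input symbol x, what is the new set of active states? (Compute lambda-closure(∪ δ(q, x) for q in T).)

q5 on x → {q11}.
No x-transition from q3, q9.
Union after reading x: {q11}.
Now take the lambda-closure:
From q11 via lambda: add q10.
From q10 via lambda: add q4, q7.
From q4 via lambda: add q1.
No new states can be added; the closed set is {q1, q4, q7, q10, q11}.

{q1, q4, q7, q10, q11}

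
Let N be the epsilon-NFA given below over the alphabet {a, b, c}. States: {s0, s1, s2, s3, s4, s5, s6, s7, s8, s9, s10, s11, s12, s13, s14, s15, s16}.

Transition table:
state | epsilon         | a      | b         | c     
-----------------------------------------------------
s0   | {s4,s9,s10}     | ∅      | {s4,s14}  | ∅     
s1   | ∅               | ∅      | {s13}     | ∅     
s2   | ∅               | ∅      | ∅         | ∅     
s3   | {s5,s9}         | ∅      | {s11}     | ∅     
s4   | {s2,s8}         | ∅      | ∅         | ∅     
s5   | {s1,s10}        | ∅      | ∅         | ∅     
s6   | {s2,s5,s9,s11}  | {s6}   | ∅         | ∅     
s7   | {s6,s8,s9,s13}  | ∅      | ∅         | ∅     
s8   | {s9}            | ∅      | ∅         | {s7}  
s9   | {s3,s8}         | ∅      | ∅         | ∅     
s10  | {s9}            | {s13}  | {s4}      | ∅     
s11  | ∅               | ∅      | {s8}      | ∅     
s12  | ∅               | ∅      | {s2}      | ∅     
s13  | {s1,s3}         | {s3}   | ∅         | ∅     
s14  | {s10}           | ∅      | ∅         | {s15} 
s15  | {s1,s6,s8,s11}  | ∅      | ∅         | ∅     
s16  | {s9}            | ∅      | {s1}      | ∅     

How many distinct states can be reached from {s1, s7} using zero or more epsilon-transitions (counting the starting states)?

Start with {s1, s7}.
From s7 via epsilon: add s6, s8, s9, s13.
From s6 via epsilon: add s2, s5, s11.
From s9 via epsilon: add s3.
From s5 via epsilon: add s10.
epsilon-closure = {s1, s2, s3, s5, s6, s7, s8, s9, s10, s11, s13}, which has 11 states.

11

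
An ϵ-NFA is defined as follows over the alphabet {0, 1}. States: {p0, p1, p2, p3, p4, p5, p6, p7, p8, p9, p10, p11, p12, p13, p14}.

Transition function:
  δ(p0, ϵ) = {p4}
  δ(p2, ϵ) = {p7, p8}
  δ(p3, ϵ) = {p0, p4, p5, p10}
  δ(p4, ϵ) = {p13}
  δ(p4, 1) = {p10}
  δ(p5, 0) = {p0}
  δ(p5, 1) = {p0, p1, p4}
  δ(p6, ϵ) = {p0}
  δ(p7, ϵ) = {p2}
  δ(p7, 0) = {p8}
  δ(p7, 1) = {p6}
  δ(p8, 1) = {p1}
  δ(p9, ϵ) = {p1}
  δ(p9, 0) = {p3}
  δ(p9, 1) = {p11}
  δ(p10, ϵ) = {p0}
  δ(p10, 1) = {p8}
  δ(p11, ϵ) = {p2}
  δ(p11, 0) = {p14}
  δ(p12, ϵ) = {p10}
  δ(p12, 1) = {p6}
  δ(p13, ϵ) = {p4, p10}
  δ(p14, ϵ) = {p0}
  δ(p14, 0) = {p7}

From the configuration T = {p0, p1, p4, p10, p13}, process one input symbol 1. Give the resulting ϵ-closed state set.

p4 on 1 → {p10}.
p10 on 1 → {p8}.
No 1-transition from p0, p1, p13.
Union after reading 1: {p8, p10}.
Now take the ϵ-closure:
From p10 via ϵ: add p0.
From p0 via ϵ: add p4.
From p4 via ϵ: add p13.
No new states can be added; the closed set is {p0, p4, p8, p10, p13}.

{p0, p4, p8, p10, p13}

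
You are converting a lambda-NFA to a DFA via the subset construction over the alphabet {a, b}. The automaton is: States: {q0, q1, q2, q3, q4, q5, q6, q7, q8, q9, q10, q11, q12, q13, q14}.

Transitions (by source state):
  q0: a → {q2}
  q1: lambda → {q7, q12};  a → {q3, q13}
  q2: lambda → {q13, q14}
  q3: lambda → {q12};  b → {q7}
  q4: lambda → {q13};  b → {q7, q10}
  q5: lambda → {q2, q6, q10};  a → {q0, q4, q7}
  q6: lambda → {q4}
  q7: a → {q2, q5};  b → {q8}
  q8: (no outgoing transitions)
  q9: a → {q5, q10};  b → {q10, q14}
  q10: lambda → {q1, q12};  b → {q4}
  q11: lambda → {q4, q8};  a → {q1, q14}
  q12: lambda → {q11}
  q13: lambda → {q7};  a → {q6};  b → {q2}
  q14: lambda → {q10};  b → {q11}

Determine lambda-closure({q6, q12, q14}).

{q1, q4, q6, q7, q8, q10, q11, q12, q13, q14}

Start with {q6, q12, q14}.
From q6 via lambda: add q4.
From q12 via lambda: add q11.
From q14 via lambda: add q10.
From q4 via lambda: add q13.
From q10 via lambda: add q1.
From q11 via lambda: add q8.
From q1 via lambda: add q7.
No new states can be added; the closed set is {q1, q4, q6, q7, q8, q10, q11, q12, q13, q14}.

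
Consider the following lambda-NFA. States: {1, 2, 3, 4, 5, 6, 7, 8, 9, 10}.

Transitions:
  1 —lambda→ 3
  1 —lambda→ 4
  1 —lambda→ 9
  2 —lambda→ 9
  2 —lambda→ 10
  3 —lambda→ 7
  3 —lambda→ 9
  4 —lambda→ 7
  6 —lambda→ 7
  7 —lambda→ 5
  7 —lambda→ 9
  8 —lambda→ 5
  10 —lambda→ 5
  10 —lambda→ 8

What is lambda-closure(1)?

{1, 3, 4, 5, 7, 9}

Start with {1}.
From 1 via lambda: add 3, 4, 9.
From 3 via lambda: add 7.
From 7 via lambda: add 5.
No new states can be added; the closed set is {1, 3, 4, 5, 7, 9}.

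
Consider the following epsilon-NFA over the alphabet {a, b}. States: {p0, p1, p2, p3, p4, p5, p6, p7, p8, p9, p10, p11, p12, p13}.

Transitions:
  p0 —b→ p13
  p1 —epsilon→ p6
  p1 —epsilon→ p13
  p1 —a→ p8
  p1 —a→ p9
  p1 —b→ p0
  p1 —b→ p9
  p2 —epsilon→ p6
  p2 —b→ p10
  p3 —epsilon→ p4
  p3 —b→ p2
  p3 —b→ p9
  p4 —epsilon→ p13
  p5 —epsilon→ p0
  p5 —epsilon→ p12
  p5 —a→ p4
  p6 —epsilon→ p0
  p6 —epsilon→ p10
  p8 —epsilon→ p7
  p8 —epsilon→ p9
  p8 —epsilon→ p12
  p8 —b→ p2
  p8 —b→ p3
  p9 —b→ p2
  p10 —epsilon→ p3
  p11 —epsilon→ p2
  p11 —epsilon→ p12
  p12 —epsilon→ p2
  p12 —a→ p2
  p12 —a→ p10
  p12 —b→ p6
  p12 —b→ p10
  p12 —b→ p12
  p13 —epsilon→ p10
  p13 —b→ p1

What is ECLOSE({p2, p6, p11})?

Start with {p2, p6, p11}.
From p6 via epsilon: add p0, p10.
From p11 via epsilon: add p12.
From p10 via epsilon: add p3.
From p3 via epsilon: add p4.
From p4 via epsilon: add p13.
No new states can be added; the closed set is {p0, p2, p3, p4, p6, p10, p11, p12, p13}.

{p0, p2, p3, p4, p6, p10, p11, p12, p13}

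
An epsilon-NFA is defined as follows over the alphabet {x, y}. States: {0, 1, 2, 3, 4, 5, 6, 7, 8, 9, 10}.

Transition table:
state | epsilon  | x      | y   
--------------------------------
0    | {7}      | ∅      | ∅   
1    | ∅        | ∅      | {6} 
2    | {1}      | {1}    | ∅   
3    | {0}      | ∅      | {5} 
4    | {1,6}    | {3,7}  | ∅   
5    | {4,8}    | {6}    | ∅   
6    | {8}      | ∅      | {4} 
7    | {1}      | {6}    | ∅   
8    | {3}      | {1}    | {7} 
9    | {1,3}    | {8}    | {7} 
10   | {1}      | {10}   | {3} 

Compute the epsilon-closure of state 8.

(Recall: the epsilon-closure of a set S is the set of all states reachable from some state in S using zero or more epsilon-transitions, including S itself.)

{0, 1, 3, 7, 8}

Start with {8}.
From 8 via epsilon: add 3.
From 3 via epsilon: add 0.
From 0 via epsilon: add 7.
From 7 via epsilon: add 1.
No new states can be added; the closed set is {0, 1, 3, 7, 8}.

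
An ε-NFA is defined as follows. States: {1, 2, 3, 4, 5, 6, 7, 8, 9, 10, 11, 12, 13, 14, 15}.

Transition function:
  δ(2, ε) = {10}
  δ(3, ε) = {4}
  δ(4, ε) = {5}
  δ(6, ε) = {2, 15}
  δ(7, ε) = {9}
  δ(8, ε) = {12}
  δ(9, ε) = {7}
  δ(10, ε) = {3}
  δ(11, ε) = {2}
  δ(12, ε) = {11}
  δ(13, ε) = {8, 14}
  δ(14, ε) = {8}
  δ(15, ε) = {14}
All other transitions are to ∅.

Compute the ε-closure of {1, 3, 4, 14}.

Start with {1, 3, 4, 14}.
From 4 via ε: add 5.
From 14 via ε: add 8.
From 8 via ε: add 12.
From 12 via ε: add 11.
From 11 via ε: add 2.
From 2 via ε: add 10.
No new states can be added; the closed set is {1, 2, 3, 4, 5, 8, 10, 11, 12, 14}.

{1, 2, 3, 4, 5, 8, 10, 11, 12, 14}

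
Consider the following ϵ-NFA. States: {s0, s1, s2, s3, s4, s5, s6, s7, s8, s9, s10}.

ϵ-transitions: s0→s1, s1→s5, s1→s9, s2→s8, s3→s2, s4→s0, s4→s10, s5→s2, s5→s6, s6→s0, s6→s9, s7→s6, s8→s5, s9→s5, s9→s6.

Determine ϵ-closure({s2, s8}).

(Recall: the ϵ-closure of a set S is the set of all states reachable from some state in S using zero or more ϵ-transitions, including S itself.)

{s0, s1, s2, s5, s6, s8, s9}

Start with {s2, s8}.
From s8 via ϵ: add s5.
From s5 via ϵ: add s6.
From s6 via ϵ: add s0, s9.
From s0 via ϵ: add s1.
No new states can be added; the closed set is {s0, s1, s2, s5, s6, s8, s9}.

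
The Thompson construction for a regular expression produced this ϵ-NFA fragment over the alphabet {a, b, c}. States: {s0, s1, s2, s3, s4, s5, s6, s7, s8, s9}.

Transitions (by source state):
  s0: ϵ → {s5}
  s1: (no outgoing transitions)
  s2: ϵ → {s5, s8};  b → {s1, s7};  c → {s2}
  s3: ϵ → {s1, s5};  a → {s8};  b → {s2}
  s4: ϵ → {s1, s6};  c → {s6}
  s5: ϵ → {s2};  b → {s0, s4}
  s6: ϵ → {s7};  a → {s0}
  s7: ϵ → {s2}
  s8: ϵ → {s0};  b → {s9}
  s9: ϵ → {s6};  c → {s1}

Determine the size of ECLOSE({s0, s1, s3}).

Start with {s0, s1, s3}.
From s0 via ϵ: add s5.
From s5 via ϵ: add s2.
From s2 via ϵ: add s8.
ϵ-closure = {s0, s1, s2, s3, s5, s8}, which has 6 states.

6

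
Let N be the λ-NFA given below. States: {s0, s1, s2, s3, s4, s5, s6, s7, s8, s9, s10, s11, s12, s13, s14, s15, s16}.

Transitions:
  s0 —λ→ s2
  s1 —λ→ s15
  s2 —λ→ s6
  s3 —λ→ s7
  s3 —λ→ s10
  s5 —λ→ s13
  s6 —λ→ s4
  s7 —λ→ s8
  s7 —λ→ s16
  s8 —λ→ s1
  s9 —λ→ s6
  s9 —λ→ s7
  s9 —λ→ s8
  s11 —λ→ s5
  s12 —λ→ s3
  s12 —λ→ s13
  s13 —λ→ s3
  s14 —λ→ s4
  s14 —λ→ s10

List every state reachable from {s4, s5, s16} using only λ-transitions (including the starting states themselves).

Start with {s4, s5, s16}.
From s5 via λ: add s13.
From s13 via λ: add s3.
From s3 via λ: add s7, s10.
From s7 via λ: add s8.
From s8 via λ: add s1.
From s1 via λ: add s15.
No new states can be added; the closed set is {s1, s3, s4, s5, s7, s8, s10, s13, s15, s16}.

{s1, s3, s4, s5, s7, s8, s10, s13, s15, s16}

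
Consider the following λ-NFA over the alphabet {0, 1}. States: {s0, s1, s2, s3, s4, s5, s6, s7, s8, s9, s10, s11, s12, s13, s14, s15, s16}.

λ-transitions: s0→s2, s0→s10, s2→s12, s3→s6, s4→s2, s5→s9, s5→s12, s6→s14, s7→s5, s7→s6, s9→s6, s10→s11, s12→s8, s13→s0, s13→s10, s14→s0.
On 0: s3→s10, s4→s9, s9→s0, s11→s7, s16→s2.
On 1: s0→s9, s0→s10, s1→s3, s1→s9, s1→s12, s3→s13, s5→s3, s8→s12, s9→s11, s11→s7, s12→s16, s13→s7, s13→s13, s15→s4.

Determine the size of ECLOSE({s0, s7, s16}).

12

Start with {s0, s7, s16}.
From s0 via λ: add s2, s10.
From s7 via λ: add s5, s6.
From s2 via λ: add s12.
From s5 via λ: add s9.
From s6 via λ: add s14.
From s10 via λ: add s11.
From s12 via λ: add s8.
λ-closure = {s0, s2, s5, s6, s7, s8, s9, s10, s11, s12, s14, s16}, which has 12 states.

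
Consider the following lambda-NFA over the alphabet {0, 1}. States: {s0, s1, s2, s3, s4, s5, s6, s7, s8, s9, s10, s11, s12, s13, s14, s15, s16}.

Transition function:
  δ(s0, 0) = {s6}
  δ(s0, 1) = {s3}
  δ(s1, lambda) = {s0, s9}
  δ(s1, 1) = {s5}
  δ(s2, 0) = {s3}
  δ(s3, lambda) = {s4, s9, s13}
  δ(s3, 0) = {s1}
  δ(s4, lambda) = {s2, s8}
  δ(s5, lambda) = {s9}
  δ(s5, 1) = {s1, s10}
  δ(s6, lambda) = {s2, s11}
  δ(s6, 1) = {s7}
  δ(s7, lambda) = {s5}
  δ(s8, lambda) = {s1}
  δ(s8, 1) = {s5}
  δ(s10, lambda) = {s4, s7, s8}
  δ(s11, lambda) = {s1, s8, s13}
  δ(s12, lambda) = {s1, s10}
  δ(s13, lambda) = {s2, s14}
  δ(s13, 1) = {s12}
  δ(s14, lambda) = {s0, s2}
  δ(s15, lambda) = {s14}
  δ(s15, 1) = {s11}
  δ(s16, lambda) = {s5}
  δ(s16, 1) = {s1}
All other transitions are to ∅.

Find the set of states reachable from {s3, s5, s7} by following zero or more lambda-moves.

Start with {s3, s5, s7}.
From s3 via lambda: add s4, s9, s13.
From s4 via lambda: add s2, s8.
From s13 via lambda: add s14.
From s8 via lambda: add s1.
From s14 via lambda: add s0.
No new states can be added; the closed set is {s0, s1, s2, s3, s4, s5, s7, s8, s9, s13, s14}.

{s0, s1, s2, s3, s4, s5, s7, s8, s9, s13, s14}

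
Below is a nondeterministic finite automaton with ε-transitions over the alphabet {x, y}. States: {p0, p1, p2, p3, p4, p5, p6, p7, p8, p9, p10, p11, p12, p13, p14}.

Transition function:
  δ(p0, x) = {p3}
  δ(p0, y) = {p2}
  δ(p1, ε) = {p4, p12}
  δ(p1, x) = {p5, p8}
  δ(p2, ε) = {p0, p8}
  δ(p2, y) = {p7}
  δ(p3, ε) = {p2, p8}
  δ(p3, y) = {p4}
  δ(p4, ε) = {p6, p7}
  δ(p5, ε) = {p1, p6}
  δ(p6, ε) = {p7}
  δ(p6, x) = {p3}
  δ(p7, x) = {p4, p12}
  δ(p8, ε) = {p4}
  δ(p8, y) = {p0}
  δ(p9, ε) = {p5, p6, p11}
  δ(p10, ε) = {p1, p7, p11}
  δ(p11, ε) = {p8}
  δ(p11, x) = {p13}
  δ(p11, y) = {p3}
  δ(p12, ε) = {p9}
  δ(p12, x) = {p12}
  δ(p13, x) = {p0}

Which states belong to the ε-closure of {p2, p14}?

Start with {p2, p14}.
From p2 via ε: add p0, p8.
From p8 via ε: add p4.
From p4 via ε: add p6, p7.
No new states can be added; the closed set is {p0, p2, p4, p6, p7, p8, p14}.

{p0, p2, p4, p6, p7, p8, p14}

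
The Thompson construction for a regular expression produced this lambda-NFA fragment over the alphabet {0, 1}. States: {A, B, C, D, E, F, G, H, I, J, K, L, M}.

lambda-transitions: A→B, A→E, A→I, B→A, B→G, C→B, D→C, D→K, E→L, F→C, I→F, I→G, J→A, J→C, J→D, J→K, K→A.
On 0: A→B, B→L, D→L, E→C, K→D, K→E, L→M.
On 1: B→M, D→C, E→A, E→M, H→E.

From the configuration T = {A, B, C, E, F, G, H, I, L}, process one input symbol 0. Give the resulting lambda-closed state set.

{A, B, C, E, F, G, I, L, M}

A on 0 → {B}.
B on 0 → {L}.
E on 0 → {C}.
L on 0 → {M}.
No 0-transition from C, F, G, H, I.
Union after reading 0: {B, C, L, M}.
Now take the lambda-closure:
From B via lambda: add A, G.
From A via lambda: add E, I.
From I via lambda: add F.
No new states can be added; the closed set is {A, B, C, E, F, G, I, L, M}.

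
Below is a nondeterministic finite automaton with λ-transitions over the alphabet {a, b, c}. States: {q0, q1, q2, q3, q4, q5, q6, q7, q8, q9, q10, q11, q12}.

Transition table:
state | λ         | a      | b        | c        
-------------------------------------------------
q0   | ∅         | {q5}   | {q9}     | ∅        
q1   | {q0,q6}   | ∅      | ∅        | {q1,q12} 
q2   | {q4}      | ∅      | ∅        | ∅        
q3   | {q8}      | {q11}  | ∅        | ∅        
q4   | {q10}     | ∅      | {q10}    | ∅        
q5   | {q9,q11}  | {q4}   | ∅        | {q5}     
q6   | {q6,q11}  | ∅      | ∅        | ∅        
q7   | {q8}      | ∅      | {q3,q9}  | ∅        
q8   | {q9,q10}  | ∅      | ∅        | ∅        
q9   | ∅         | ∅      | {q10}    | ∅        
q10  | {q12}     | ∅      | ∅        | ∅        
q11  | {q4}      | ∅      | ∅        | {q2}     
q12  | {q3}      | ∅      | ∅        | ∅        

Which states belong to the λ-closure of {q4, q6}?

Start with {q4, q6}.
From q4 via λ: add q10.
From q6 via λ: add q11.
From q10 via λ: add q12.
From q12 via λ: add q3.
From q3 via λ: add q8.
From q8 via λ: add q9.
No new states can be added; the closed set is {q3, q4, q6, q8, q9, q10, q11, q12}.

{q3, q4, q6, q8, q9, q10, q11, q12}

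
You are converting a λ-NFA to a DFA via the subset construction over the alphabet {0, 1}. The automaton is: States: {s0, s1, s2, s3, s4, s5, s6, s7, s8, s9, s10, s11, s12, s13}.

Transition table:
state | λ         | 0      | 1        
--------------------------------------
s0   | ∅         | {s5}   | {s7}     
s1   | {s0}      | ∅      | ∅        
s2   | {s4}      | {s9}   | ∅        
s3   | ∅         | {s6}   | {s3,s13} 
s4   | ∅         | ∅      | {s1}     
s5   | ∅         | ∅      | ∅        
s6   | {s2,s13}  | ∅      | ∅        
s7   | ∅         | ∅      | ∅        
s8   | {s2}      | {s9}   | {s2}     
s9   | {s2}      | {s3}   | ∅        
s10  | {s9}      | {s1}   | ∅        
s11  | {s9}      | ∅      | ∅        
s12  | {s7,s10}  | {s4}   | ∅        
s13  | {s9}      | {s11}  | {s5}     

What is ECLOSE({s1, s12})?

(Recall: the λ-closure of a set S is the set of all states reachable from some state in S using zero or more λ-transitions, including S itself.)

Start with {s1, s12}.
From s1 via λ: add s0.
From s12 via λ: add s7, s10.
From s10 via λ: add s9.
From s9 via λ: add s2.
From s2 via λ: add s4.
No new states can be added; the closed set is {s0, s1, s2, s4, s7, s9, s10, s12}.

{s0, s1, s2, s4, s7, s9, s10, s12}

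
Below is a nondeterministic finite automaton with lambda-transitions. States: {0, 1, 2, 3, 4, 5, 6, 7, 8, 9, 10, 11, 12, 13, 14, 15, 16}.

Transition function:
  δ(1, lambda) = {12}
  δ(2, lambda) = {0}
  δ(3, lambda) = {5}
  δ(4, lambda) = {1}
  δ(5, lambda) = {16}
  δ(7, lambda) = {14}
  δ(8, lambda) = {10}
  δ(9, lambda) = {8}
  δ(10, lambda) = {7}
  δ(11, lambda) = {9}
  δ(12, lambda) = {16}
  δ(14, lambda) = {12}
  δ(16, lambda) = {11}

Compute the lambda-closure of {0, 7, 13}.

Start with {0, 7, 13}.
From 7 via lambda: add 14.
From 14 via lambda: add 12.
From 12 via lambda: add 16.
From 16 via lambda: add 11.
From 11 via lambda: add 9.
From 9 via lambda: add 8.
From 8 via lambda: add 10.
No new states can be added; the closed set is {0, 7, 8, 9, 10, 11, 12, 13, 14, 16}.

{0, 7, 8, 9, 10, 11, 12, 13, 14, 16}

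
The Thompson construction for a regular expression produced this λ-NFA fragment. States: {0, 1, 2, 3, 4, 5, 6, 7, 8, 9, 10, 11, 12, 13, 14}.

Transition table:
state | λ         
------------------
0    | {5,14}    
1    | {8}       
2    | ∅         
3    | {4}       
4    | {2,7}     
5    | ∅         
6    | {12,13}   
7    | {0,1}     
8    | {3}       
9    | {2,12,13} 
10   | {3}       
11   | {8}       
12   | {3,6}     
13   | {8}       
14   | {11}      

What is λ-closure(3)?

Start with {3}.
From 3 via λ: add 4.
From 4 via λ: add 2, 7.
From 7 via λ: add 0, 1.
From 0 via λ: add 5, 14.
From 1 via λ: add 8.
From 14 via λ: add 11.
No new states can be added; the closed set is {0, 1, 2, 3, 4, 5, 7, 8, 11, 14}.

{0, 1, 2, 3, 4, 5, 7, 8, 11, 14}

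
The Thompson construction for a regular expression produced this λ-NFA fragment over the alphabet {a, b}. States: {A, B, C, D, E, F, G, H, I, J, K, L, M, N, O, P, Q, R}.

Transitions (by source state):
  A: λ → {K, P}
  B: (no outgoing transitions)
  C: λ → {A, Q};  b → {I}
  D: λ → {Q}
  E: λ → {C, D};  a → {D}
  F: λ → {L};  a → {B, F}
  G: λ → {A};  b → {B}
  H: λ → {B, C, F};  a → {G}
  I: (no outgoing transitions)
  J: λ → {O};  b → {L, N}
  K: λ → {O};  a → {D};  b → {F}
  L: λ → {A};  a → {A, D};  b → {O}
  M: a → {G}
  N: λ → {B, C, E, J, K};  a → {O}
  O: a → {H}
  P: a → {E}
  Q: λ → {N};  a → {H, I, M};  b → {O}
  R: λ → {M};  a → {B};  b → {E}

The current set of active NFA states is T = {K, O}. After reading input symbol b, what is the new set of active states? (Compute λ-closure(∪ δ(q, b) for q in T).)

K on b → {F}.
No b-transition from O.
Union after reading b: {F}.
Now take the λ-closure:
From F via λ: add L.
From L via λ: add A.
From A via λ: add K, P.
From K via λ: add O.
No new states can be added; the closed set is {A, F, K, L, O, P}.

{A, F, K, L, O, P}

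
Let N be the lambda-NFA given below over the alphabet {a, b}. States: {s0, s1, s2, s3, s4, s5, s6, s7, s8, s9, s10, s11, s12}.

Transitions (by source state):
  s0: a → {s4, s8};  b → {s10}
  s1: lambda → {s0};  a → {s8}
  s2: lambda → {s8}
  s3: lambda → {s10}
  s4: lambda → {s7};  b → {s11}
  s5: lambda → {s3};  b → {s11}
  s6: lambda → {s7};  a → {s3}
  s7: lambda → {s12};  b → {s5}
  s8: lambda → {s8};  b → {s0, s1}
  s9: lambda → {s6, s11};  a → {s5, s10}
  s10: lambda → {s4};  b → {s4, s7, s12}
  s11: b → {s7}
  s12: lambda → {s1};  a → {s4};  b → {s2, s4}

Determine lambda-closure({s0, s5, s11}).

Start with {s0, s5, s11}.
From s5 via lambda: add s3.
From s3 via lambda: add s10.
From s10 via lambda: add s4.
From s4 via lambda: add s7.
From s7 via lambda: add s12.
From s12 via lambda: add s1.
No new states can be added; the closed set is {s0, s1, s3, s4, s5, s7, s10, s11, s12}.

{s0, s1, s3, s4, s5, s7, s10, s11, s12}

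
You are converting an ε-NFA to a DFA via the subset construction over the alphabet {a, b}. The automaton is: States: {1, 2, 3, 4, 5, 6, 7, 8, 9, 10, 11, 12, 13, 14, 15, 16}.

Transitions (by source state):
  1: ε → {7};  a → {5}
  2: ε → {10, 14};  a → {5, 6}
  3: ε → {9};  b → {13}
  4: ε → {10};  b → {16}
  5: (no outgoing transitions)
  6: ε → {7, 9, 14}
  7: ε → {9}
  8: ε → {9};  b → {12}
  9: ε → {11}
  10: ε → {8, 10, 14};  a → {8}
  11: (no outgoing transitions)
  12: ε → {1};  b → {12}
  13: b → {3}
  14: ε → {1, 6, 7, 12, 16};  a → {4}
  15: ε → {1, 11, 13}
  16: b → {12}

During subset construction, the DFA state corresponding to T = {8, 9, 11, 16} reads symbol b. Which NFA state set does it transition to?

8 on b → {12}.
16 on b → {12}.
No b-transition from 9, 11.
Union after reading b: {12}.
Now take the ε-closure:
From 12 via ε: add 1.
From 1 via ε: add 7.
From 7 via ε: add 9.
From 9 via ε: add 11.
No new states can be added; the closed set is {1, 7, 9, 11, 12}.

{1, 7, 9, 11, 12}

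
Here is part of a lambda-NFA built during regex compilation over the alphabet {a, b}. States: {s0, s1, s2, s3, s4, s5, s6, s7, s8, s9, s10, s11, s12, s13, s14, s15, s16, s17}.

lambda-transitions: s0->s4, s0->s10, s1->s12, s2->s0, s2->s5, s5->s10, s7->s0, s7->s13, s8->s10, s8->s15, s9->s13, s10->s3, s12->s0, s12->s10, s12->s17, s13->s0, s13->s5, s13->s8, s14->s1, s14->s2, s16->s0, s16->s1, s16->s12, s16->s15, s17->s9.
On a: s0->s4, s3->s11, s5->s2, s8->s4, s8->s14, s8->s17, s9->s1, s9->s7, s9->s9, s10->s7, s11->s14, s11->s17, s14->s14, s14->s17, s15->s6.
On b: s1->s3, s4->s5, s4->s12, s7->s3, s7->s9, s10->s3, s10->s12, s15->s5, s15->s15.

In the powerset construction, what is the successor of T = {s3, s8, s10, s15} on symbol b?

s10 on b → {s3, s12}.
s15 on b → {s5, s15}.
No b-transition from s3, s8.
Union after reading b: {s3, s5, s12, s15}.
Now take the lambda-closure:
From s5 via lambda: add s10.
From s12 via lambda: add s0, s17.
From s0 via lambda: add s4.
From s17 via lambda: add s9.
From s9 via lambda: add s13.
From s13 via lambda: add s8.
No new states can be added; the closed set is {s0, s3, s4, s5, s8, s9, s10, s12, s13, s15, s17}.

{s0, s3, s4, s5, s8, s9, s10, s12, s13, s15, s17}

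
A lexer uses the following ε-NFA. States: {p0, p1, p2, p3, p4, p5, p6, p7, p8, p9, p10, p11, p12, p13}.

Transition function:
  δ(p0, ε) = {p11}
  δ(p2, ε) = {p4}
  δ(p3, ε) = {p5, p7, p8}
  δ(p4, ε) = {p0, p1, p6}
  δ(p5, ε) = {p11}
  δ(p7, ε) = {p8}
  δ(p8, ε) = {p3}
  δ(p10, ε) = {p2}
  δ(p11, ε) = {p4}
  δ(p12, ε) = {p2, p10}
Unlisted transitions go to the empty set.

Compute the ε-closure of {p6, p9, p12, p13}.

Start with {p6, p9, p12, p13}.
From p12 via ε: add p2, p10.
From p2 via ε: add p4.
From p4 via ε: add p0, p1.
From p0 via ε: add p11.
No new states can be added; the closed set is {p0, p1, p2, p4, p6, p9, p10, p11, p12, p13}.

{p0, p1, p2, p4, p6, p9, p10, p11, p12, p13}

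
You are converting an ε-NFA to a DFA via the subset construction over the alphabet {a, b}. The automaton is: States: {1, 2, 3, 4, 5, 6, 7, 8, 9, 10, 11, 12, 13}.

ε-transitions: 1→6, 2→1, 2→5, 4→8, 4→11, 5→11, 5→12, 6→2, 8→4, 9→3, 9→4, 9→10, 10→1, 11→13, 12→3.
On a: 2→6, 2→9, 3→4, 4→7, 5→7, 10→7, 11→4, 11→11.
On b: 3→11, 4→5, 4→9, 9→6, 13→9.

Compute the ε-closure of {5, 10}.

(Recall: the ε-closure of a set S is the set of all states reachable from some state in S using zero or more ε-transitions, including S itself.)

Start with {5, 10}.
From 5 via ε: add 11, 12.
From 10 via ε: add 1.
From 1 via ε: add 6.
From 11 via ε: add 13.
From 12 via ε: add 3.
From 6 via ε: add 2.
No new states can be added; the closed set is {1, 2, 3, 5, 6, 10, 11, 12, 13}.

{1, 2, 3, 5, 6, 10, 11, 12, 13}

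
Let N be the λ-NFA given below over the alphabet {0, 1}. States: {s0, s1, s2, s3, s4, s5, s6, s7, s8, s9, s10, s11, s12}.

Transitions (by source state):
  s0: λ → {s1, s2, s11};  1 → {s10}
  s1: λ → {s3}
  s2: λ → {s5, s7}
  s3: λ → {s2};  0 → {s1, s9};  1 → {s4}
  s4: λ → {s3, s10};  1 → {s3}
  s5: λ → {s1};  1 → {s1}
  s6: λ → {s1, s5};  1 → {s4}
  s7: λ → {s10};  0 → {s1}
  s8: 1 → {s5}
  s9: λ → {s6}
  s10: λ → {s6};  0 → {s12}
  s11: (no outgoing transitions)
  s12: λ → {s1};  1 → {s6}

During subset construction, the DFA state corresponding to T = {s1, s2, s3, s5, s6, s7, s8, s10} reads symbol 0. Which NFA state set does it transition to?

{s1, s2, s3, s5, s6, s7, s9, s10, s12}

s3 on 0 → {s1, s9}.
s7 on 0 → {s1}.
s10 on 0 → {s12}.
No 0-transition from s1, s2, s5, s6, s8.
Union after reading 0: {s1, s9, s12}.
Now take the λ-closure:
From s1 via λ: add s3.
From s9 via λ: add s6.
From s3 via λ: add s2.
From s6 via λ: add s5.
From s2 via λ: add s7.
From s7 via λ: add s10.
No new states can be added; the closed set is {s1, s2, s3, s5, s6, s7, s9, s10, s12}.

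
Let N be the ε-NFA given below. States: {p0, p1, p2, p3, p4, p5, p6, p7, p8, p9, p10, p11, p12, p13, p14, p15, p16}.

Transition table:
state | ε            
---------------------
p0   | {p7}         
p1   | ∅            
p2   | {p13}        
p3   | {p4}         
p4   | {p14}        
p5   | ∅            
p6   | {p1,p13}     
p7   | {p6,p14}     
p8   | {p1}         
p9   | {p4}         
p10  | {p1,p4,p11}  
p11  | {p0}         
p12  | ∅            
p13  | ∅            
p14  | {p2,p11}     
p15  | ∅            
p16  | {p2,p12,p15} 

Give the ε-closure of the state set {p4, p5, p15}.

Start with {p4, p5, p15}.
From p4 via ε: add p14.
From p14 via ε: add p2, p11.
From p2 via ε: add p13.
From p11 via ε: add p0.
From p0 via ε: add p7.
From p7 via ε: add p6.
From p6 via ε: add p1.
No new states can be added; the closed set is {p0, p1, p2, p4, p5, p6, p7, p11, p13, p14, p15}.

{p0, p1, p2, p4, p5, p6, p7, p11, p13, p14, p15}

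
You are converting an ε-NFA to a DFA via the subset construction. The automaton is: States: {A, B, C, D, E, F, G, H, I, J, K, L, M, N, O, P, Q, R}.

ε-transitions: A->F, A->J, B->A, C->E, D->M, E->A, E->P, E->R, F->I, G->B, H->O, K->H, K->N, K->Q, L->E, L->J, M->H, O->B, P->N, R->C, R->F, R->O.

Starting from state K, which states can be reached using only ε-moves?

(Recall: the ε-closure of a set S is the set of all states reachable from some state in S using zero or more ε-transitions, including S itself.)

{A, B, F, H, I, J, K, N, O, Q}

Start with {K}.
From K via ε: add H, N, Q.
From H via ε: add O.
From O via ε: add B.
From B via ε: add A.
From A via ε: add F, J.
From F via ε: add I.
No new states can be added; the closed set is {A, B, F, H, I, J, K, N, O, Q}.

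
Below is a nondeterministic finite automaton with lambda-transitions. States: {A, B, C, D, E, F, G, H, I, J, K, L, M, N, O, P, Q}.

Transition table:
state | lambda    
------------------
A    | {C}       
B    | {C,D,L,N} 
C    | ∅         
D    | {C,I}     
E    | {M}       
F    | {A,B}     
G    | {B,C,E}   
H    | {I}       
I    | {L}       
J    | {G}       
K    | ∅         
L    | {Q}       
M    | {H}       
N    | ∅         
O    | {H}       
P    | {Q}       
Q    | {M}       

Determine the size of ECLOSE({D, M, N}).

8

Start with {D, M, N}.
From D via lambda: add C, I.
From M via lambda: add H.
From I via lambda: add L.
From L via lambda: add Q.
lambda-closure = {C, D, H, I, L, M, N, Q}, which has 8 states.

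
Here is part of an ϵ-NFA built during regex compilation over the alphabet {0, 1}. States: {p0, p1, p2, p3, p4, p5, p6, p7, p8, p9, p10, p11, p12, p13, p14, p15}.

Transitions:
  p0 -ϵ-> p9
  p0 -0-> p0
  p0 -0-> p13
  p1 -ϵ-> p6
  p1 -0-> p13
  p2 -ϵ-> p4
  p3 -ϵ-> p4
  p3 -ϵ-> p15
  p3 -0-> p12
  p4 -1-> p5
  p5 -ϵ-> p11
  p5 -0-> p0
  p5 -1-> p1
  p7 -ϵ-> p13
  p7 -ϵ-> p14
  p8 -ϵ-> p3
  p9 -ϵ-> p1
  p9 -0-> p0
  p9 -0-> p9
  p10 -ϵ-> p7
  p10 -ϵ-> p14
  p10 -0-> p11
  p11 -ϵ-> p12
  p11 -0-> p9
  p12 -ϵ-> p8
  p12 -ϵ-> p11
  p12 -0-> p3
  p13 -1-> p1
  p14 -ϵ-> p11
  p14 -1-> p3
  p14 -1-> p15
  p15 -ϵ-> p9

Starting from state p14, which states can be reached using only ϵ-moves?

{p1, p3, p4, p6, p8, p9, p11, p12, p14, p15}

Start with {p14}.
From p14 via ϵ: add p11.
From p11 via ϵ: add p12.
From p12 via ϵ: add p8.
From p8 via ϵ: add p3.
From p3 via ϵ: add p4, p15.
From p15 via ϵ: add p9.
From p9 via ϵ: add p1.
From p1 via ϵ: add p6.
No new states can be added; the closed set is {p1, p3, p4, p6, p8, p9, p11, p12, p14, p15}.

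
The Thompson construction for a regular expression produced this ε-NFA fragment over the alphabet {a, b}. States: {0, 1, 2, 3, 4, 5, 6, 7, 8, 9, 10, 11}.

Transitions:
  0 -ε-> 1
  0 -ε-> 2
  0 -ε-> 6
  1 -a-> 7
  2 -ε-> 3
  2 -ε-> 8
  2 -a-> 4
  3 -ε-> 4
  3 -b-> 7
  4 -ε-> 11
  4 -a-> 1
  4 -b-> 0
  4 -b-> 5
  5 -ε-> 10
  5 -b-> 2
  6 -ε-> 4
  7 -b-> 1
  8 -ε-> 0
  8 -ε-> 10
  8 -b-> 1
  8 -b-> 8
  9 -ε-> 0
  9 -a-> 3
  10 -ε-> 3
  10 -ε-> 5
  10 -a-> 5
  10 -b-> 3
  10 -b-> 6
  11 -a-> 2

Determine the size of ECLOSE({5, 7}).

6

Start with {5, 7}.
From 5 via ε: add 10.
From 10 via ε: add 3.
From 3 via ε: add 4.
From 4 via ε: add 11.
ε-closure = {3, 4, 5, 7, 10, 11}, which has 6 states.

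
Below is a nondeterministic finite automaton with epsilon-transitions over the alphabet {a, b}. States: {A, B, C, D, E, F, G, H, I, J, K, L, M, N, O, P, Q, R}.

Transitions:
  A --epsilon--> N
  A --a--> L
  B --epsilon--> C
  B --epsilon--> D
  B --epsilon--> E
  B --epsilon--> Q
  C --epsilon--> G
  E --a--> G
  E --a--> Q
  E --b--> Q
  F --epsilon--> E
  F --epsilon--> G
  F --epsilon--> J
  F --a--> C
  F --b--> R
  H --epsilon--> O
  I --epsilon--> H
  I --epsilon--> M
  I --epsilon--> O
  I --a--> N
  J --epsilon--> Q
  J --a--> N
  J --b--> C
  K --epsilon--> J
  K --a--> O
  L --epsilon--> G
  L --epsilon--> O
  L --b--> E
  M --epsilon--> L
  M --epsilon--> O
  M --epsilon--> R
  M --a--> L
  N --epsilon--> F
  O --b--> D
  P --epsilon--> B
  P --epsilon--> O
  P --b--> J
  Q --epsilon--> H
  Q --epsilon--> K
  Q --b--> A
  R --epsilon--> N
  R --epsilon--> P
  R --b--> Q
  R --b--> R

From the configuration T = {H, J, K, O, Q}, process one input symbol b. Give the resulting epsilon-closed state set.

{A, C, D, E, F, G, H, J, K, N, O, Q}

J on b → {C}.
O on b → {D}.
Q on b → {A}.
No b-transition from H, K.
Union after reading b: {A, C, D}.
Now take the epsilon-closure:
From A via epsilon: add N.
From C via epsilon: add G.
From N via epsilon: add F.
From F via epsilon: add E, J.
From J via epsilon: add Q.
From Q via epsilon: add H, K.
From H via epsilon: add O.
No new states can be added; the closed set is {A, C, D, E, F, G, H, J, K, N, O, Q}.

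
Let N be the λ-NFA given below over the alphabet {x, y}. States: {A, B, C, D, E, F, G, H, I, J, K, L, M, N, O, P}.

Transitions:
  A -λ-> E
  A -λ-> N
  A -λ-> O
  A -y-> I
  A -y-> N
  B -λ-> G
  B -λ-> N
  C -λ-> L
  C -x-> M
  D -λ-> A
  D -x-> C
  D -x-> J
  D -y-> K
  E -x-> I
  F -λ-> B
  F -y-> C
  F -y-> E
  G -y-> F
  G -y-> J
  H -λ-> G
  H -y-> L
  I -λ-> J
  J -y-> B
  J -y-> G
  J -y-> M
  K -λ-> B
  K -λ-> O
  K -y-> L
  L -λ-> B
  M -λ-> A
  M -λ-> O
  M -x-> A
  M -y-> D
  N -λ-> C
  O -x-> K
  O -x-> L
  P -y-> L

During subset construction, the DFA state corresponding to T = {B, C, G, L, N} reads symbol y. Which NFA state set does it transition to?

{B, C, F, G, J, L, N}

G on y → {F, J}.
No y-transition from B, C, L, N.
Union after reading y: {F, J}.
Now take the λ-closure:
From F via λ: add B.
From B via λ: add G, N.
From N via λ: add C.
From C via λ: add L.
No new states can be added; the closed set is {B, C, F, G, J, L, N}.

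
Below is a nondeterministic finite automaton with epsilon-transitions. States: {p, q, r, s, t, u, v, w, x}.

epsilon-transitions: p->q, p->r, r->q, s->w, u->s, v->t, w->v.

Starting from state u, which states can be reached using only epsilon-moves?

{s, t, u, v, w}

Start with {u}.
From u via epsilon: add s.
From s via epsilon: add w.
From w via epsilon: add v.
From v via epsilon: add t.
No new states can be added; the closed set is {s, t, u, v, w}.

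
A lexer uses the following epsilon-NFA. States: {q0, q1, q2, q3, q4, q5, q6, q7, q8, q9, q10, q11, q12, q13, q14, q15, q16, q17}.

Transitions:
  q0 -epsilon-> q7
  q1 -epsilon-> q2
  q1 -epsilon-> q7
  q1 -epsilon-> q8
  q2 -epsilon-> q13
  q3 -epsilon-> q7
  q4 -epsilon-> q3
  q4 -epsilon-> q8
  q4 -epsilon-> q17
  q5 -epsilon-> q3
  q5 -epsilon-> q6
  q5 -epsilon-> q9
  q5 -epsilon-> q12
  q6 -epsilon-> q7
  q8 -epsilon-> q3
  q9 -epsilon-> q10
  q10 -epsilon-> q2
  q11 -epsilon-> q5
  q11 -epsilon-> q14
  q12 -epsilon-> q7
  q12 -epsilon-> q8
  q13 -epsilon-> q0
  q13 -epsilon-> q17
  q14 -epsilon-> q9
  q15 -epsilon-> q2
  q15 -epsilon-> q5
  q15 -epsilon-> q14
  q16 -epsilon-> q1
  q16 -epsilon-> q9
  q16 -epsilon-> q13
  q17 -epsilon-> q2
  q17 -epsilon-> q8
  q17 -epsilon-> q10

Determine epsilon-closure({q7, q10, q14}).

{q0, q2, q3, q7, q8, q9, q10, q13, q14, q17}

Start with {q7, q10, q14}.
From q10 via epsilon: add q2.
From q14 via epsilon: add q9.
From q2 via epsilon: add q13.
From q13 via epsilon: add q0, q17.
From q17 via epsilon: add q8.
From q8 via epsilon: add q3.
No new states can be added; the closed set is {q0, q2, q3, q7, q8, q9, q10, q13, q14, q17}.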